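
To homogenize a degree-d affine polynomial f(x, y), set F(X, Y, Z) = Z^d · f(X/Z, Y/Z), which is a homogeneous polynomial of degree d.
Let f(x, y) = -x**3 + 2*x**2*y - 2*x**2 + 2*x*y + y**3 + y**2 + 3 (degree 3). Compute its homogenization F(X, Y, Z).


F(X, Y, Z) = -X**3 + 2*X**2*Y - 2*X**2*Z + 2*X*Y*Z + Y**3 + Y**2*Z + 3*Z**3

deg(f) = 3.
Substitute x = X/Z, y = Y/Z into f, then multiply by Z^3.
  monomial -1·x^3·y^0 ↦ -1·X^3·Y^0·Z^0.
  monomial 2·x^2·y^1 ↦ 2·X^2·Y^1·Z^0.
  monomial -2·x^2·y^0 ↦ -2·X^2·Y^0·Z^1.
  monomial 2·x^1·y^1 ↦ 2·X^1·Y^1·Z^1.
  monomial 1·x^0·y^3 ↦ 1·X^0·Y^3·Z^0.
  monomial 1·x^0·y^2 ↦ 1·X^0·Y^2·Z^1.
  monomial 3·x^0·y^0 ↦ 3·X^0·Y^0·Z^3.
Collecting: F(X, Y, Z) = -X**3 + 2*X**2*Y - 2*X**2*Z + 2*X*Y*Z + Y**3 + Y**2*Z + 3*Z**3.


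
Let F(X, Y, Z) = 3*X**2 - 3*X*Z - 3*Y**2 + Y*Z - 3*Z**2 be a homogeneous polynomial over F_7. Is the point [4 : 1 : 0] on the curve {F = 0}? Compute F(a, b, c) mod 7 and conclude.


F(4,1,0) ≡ 3 (mod 7); P is NOT on the curve.

Evaluate F(4, 1, 0) term-by-term (mod 7).
  3*X**2 ↦ 3·16·1·1 = 48
  -3*X*Z ↦ -3·4·1·0 = 0
  -3*Y**2 ↦ -3·1·1·1 = -3
  Y*Z ↦ 1·1·1·0 = 0
  -3*Z**2 ↦ -3·1·1·0 = 0
Sum: F(4, 1, 0) = (48) + (0) + (-3) + (0) + (0) = 45.
Reducing mod 7: 45 ≡ 3 (mod 7).
Since F(a, b, c) ≡ 3 ≠ 0 (mod 7), P does NOT lie on the curve.


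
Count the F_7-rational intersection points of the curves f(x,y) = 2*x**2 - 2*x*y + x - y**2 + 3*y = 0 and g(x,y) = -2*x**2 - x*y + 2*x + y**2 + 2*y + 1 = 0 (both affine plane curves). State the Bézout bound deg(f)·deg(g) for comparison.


Common zeros: {(6, 2)}; count = 1; Bézout bound = 4.

deg(f) = 2, deg(g) = 2, so Bézout bound = 4.
Scan x ∈ F_7. For each x, list the y ∈ F_7 with f(x, y) ≡ 0 and those with g(x, y) ≡ 0 (mod 7); the common zeros in that column are the intersection.
  x = 0: f ≡ 0 at y ∈ {0, 3}; g ≡ 0 at y ∈ {6}; common: ∅.
  x = 1: f ≡ 0 at y ∈ ∅; g ≡ 0 at y ∈ {2, 4}; common: ∅.
  x = 2: f ≡ 0 at y ∈ ∅; g ≡ 0 at y ∈ ∅; common: ∅.
  x = 3: f ≡ 0 at y ∈ {0, 4}; g ≡ 0 at y ∈ ∅; common: ∅.
  x = 4: f ≡ 0 at y ∈ {4, 5}; g ≡ 0 at y ∈ ∅; common: ∅.
  x = 5: f ≡ 0 at y ∈ ∅; g ≡ 0 at y ∈ {4, 6}; common: ∅.
  x = 6: f ≡ 0 at y ∈ {2, 3}; g ≡ 0 at y ∈ {2}; common: {2}.
Collecting: common zeros = {(6, 2)}, so the count is 1.
Comparison with the Bézout bound: 1 ≤ 4 = deg(f)·deg(g), as expected for curves with no common component (the affine F_7-count falls short of the bound because intersections may lie at infinity, over extension fields, or carry multiplicity).


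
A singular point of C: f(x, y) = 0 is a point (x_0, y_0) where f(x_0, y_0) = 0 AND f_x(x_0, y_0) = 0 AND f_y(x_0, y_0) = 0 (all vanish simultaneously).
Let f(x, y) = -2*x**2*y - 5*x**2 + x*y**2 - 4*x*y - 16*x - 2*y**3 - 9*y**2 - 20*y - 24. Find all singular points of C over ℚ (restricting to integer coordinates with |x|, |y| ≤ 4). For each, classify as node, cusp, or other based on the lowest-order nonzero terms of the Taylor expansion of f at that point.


Singular points: {(-2, -2)}; classification: node.

Compute partial derivatives:
  f_x = -4*x*y - 10*x + y**2 - 4*y - 16.
  f_y = -2*x**2 + 2*x*y - 4*x - 6*y**2 - 18*y - 20.
Scan x_0 ∈ {−4, ..., 4}. For each x_0, f_y(x_0, y) is a polynomial in y; find its integer roots y ∈ {−4, ..., 4}, then test f_x and f at those candidates.
  x = -4: f_y(-4, y) = -6*y**2 - 26*y - 36; no integer root y with |y| ≤ 4.
  x = -3: f_y(-3, y) = -6*y**2 - 24*y - 26; no integer root y with |y| ≤ 4.
  x = -2: f_y(-2, y) = -6*y**2 - 22*y - 20; vanishes at y ∈ {-2}. (-2, -2): f_x = 0, f = 0 — SINGULAR.
  x = -1: f_y(-1, y) = -6*y**2 - 20*y - 18; no integer root y with |y| ≤ 4.
  x = 0: f_y(0, y) = -6*y**2 - 18*y - 20; no integer root y with |y| ≤ 4.
  x = 1: f_y(1, y) = -6*y**2 - 16*y - 26; no integer root y with |y| ≤ 4.
  x = 2: f_y(2, y) = -6*y**2 - 14*y - 36; no integer root y with |y| ≤ 4.
  x = 3: f_y(3, y) = -6*y**2 - 12*y - 50; no integer root y with |y| ≤ 4.
  x = 4: f_y(4, y) = -6*y**2 - 10*y - 68; no integer root y with |y| ≤ 4.
Only singular point on the grid: (-2, -2).
Classify: substitute x = -2 + u, y = -2 + v and expand: f = -2*u**2*v - u**2 + u*v**2 - 2*v**3 + v**2.
No constant or linear terms (consistent with a singular point). Quadratic part: -u**2 + v**2. Cubic part: -2*u**2*v + u*v**2 - 2*v**3.
The quadratic part v**2 - u**2 = (v − u)(v + u) splits into two distinct linear factors, so there are two distinct tangent lines y − -2 = ±(x − -2) — this is a node (ordinary double point).
Classification: node.


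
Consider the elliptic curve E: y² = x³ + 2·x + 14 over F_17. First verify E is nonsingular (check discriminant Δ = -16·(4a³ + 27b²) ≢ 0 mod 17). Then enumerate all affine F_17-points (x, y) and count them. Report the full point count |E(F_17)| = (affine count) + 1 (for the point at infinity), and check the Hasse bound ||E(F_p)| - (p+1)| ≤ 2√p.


Affine points = {(1, 0), (2, 3), (2, 14), (3, 8), (3, 9), (4, 1), (4, 16), (5, 8), (5, 9), (6, 2), (6, 15), (8, 7), (8, 10), (9, 8), (9, 9), (12, 7), (12, 10), (14, 7), (14, 10), (15, 6), (15, 11)}; affine count = 21; |E(F_17)| = 22.

Discriminant check: Δ ∝ 4a³ + 27b² = 4·2³ + 27·14² = 4·8 + 27·196 ≡ 3 (mod 17). Nonzero ⇒ E is nonsingular.
For each x ∈ F_17, compute rhs = x³ + 2·x + 14 mod 17, then count y ∈ F_17 with y² ≡ rhs.
  x = 0: rhs = 14, matching y values: none (0 points).
  x = 1: rhs = 0, matching y values: 0 (1 points).
  x = 2: rhs = 9, matching y values: 3, 14 (2 points).
  x = 3: rhs = 13, matching y values: 8, 9 (2 points).
  x = 4: rhs = 1, matching y values: 1, 16 (2 points).
  x = 5: rhs = 13, matching y values: 8, 9 (2 points).
  x = 6: rhs = 4, matching y values: 2, 15 (2 points).
  x = 7: rhs = 14, matching y values: none (0 points).
  x = 8: rhs = 15, matching y values: 7, 10 (2 points).
  x = 9: rhs = 13, matching y values: 8, 9 (2 points).
  x = 10: rhs = 14, matching y values: none (0 points).
  x = 11: rhs = 7, matching y values: none (0 points).
  x = 12: rhs = 15, matching y values: 7, 10 (2 points).
  x = 13: rhs = 10, matching y values: none (0 points).
  x = 14: rhs = 15, matching y values: 7, 10 (2 points).
  x = 15: rhs = 2, matching y values: 6, 11 (2 points).
  x = 16: rhs = 11, matching y values: none (0 points).
Total affine count: 21.
Full point count |E(F_17)| = 21 + 1 = 22.
Hasse bound: |22 − (17+1)| = |4| = 4 ≤ 2√17 ≈ 8.2462 ✓.


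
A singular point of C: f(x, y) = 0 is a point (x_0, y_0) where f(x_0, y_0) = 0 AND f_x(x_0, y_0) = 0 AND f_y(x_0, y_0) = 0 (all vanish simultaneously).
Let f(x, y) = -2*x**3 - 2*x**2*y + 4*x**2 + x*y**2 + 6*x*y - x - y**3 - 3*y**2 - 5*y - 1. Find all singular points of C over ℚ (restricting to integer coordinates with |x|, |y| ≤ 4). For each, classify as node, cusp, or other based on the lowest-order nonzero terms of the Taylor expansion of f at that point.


Singular points: {(1, -1)}; classification: cusp.

Compute partial derivatives:
  f_x = -6*x**2 - 4*x*y + 8*x + y**2 + 6*y - 1.
  f_y = -2*x**2 + 2*x*y + 6*x - 3*y**2 - 6*y - 5.
Scan x_0 ∈ {−4, ..., 4}. For each x_0, f_y(x_0, y) is a polynomial in y; find its integer roots y ∈ {−4, ..., 4}, then test f_x and f at those candidates.
  x = -4: f_y(-4, y) = -3*y**2 - 14*y - 61; no integer root y with |y| ≤ 4.
  x = -3: f_y(-3, y) = -3*y**2 - 12*y - 41; no integer root y with |y| ≤ 4.
  x = -2: f_y(-2, y) = -3*y**2 - 10*y - 25; no integer root y with |y| ≤ 4.
  x = -1: f_y(-1, y) = -3*y**2 - 8*y - 13; no integer root y with |y| ≤ 4.
  x = 0: f_y(0, y) = -3*y**2 - 6*y - 5; no integer root y with |y| ≤ 4.
  x = 1: f_y(1, y) = -3*y**2 - 4*y - 1; vanishes at y ∈ {-1}. (1, -1): f_x = 0, f = 0 — SINGULAR.
  x = 2: f_y(2, y) = -3*y**2 - 2*y - 1; no integer root y with |y| ≤ 4.
  x = 3: f_y(3, y) = -3*y**2 - 5; no integer root y with |y| ≤ 4.
  x = 4: f_y(4, y) = -3*y**2 + 2*y - 13; no integer root y with |y| ≤ 4.
Only singular point on the grid: (1, -1).
Classify: substitute x = 1 + u, y = -1 + v and expand: f = -2*u**3 - 2*u**2*v + u*v**2 - v**3 + v**2.
No constant or linear terms (consistent with a singular point). Quadratic part: v**2. Cubic part: -2*u**3 - 2*u**2*v + u*v**2 - v**3.
The quadratic part v**2 is a perfect square, so there is a single (double) tangent line v = 0, i.e. y = -1. Restricting the cubic part to that line (v = 0) leaves -2*u**3 ≠ 0, so f is not divisible by v and the branch is v² ≈ 2*u**3 to lowest order — this is a cusp.
Classification: cusp.


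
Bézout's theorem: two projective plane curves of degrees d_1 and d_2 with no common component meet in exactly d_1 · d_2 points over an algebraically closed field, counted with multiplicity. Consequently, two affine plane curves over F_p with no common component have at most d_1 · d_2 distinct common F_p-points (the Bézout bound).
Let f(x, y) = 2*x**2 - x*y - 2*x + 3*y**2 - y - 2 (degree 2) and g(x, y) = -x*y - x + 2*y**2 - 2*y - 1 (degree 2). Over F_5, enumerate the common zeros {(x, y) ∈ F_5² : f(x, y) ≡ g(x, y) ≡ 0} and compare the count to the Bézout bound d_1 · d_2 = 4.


Common zeros: ∅; count = 0; Bézout bound = 4.

deg(f) = 2, deg(g) = 2, so Bézout bound = 4.
Scan x ∈ F_5. For each x, list the y ∈ F_5 with f(x, y) ≡ 0 and those with g(x, y) ≡ 0 (mod 5); the common zeros in that column are the intersection.
  x = 0: f ≡ 0 at y ∈ {1}; g ≡ 0 at y ∈ ∅; common: ∅.
  x = 1: f ≡ 0 at y ∈ ∅; g ≡ 0 at y ∈ {2}; common: ∅.
  x = 2: f ≡ 0 at y ∈ {3}; g ≡ 0 at y ∈ {1}; common: ∅.
  x = 3: f ≡ 0 at y ∈ {0, 3}; g ≡ 0 at y ∈ ∅; common: ∅.
  x = 4: f ≡ 0 at y ∈ {1, 4}; g ≡ 0 at y ∈ {0, 3}; common: ∅.
Collecting: common zeros = ∅, so the count is 0.
Comparison with the Bézout bound: 0 ≤ 4 = deg(f)·deg(g), as expected for curves with no common component (the affine F_5-count falls short of the bound because intersections may lie at infinity, over extension fields, or carry multiplicity).


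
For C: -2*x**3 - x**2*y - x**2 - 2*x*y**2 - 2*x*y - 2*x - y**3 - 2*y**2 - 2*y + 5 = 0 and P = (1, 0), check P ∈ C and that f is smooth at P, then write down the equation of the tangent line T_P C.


Tangent line at P: -10*x - 5*y + 10 = 0.

Step 1: f(1, 0) = 0, so P lies on C.
Step 2: partial derivatives
  f_x(x, y) = -6*x**2 - 2*x*y - 2*x - 2*y**2 - 2*y - 2, f_y(x, y) = -x**2 - 4*x*y - 2*x - 3*y**2 - 4*y - 2.
  f_x(P) = -10, f_y(P) = -5 (gradient nonzero, so P is smooth).
Step 3: tangent line at P: -10·(x − 1) + -5·(y − 0) = 0.
Expanding: -10*x - 5*y + 10 = 0.


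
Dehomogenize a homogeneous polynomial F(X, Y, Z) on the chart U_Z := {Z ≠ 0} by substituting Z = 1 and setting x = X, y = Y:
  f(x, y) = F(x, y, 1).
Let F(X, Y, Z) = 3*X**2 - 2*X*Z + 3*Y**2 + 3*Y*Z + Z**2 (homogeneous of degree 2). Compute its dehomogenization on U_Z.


f(x, y) = 3*x**2 - 2*x + 3*y**2 + 3*y + 1

On U_Z we set Z = 1. Each monomial c·X^i·Y^j·Z^k in F becomes c·x^i·y^j·1^k = c·x^i·y^j.
Substituting Z = 1: F(X, Y, 1) = 3*x**2 - 2*x + 3*y**2 + 3*y + 1.
Note: deg(f) ≤ deg(F) = 2; strict inequality happens when F is divisible by Z (lost terms).


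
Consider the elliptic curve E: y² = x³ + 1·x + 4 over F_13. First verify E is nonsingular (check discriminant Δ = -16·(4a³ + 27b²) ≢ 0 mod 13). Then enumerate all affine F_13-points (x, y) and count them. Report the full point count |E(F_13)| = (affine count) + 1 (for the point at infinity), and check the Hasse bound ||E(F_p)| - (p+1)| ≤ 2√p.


Affine points = {(0, 2), (0, 11), (2, 1), (2, 12), (5, 2), (5, 11), (7, 4), (7, 9), (8, 2), (8, 11), (9, 1), (9, 12), (10, 0)}; affine count = 13; |E(F_13)| = 14.

Discriminant check: Δ ∝ 4a³ + 27b² = 4·1³ + 27·4² = 4·1 + 27·16 ≡ 7 (mod 13). Nonzero ⇒ E is nonsingular.
For each x ∈ F_13, compute rhs = x³ + 1·x + 4 mod 13, then count y ∈ F_13 with y² ≡ rhs.
  x = 0: rhs = 4, matching y values: 2, 11 (2 points).
  x = 1: rhs = 6, matching y values: none (0 points).
  x = 2: rhs = 1, matching y values: 1, 12 (2 points).
  x = 3: rhs = 8, matching y values: none (0 points).
  x = 4: rhs = 7, matching y values: none (0 points).
  x = 5: rhs = 4, matching y values: 2, 11 (2 points).
  x = 6: rhs = 5, matching y values: none (0 points).
  x = 7: rhs = 3, matching y values: 4, 9 (2 points).
  x = 8: rhs = 4, matching y values: 2, 11 (2 points).
  x = 9: rhs = 1, matching y values: 1, 12 (2 points).
  x = 10: rhs = 0, matching y values: 0 (1 points).
  x = 11: rhs = 7, matching y values: none (0 points).
  x = 12: rhs = 2, matching y values: none (0 points).
Total affine count: 13.
Full point count |E(F_13)| = 13 + 1 = 14.
Hasse bound: |14 − (13+1)| = |0| = 0 ≤ 2√13 ≈ 7.2111 ✓.


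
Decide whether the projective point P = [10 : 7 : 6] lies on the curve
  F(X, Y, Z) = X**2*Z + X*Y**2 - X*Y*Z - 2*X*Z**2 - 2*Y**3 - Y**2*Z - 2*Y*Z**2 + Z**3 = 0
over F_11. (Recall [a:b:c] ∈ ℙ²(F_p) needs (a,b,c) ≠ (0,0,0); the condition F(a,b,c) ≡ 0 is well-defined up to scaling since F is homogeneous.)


F(10,7,6) ≡ 2 (mod 11); P is NOT on the curve.

Evaluate F(10, 7, 6) term-by-term (mod 11).
  X**2*Z ↦ 1·100·1·6 = 600
  X*Y**2 ↦ 1·10·49·1 = 490
  -X*Y*Z ↦ -1·10·7·6 = -420
  -2*X*Z**2 ↦ -2·10·1·36 = -720
  -2*Y**3 ↦ -2·1·343·1 = -686
  -Y**2*Z ↦ -1·1·49·6 = -294
  -2*Y*Z**2 ↦ -2·1·7·36 = -504
  Z**3 ↦ 1·1·1·216 = 216
Sum: F(10, 7, 6) = (600) + (490) + (-420) + (-720) + (-686) + (-294) + (-504) + (216) = -1318.
Reducing mod 11: -1318 ≡ 2 (mod 11).
Since F(a, b, c) ≡ 2 ≠ 0 (mod 11), P does NOT lie on the curve.


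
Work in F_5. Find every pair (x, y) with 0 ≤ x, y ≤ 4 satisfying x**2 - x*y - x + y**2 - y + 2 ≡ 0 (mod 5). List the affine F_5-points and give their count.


Affine F_5-points: {(1, 3), (1, 4), (3, 1), (3, 3), (4, 1), (4, 4)}; count = 6.

For each of the 25 pairs (x, y) ∈ F_5², evaluate f(x, y) mod 5. Record the zeros.
  x = 0: [0↦2, 1↦2, 2↦4, 3↦3, 4↦4]  zeros at y ∈ ∅
  x = 1: [0↦2, 1↦1, 2↦2, 3↦0, 4↦0]  zeros at y ∈ {3, 4}
  x = 2: [0↦4, 1↦2, 2↦2, 3↦4, 4↦3]  zeros at y ∈ ∅
  x = 3: [0↦3, 1↦0, 2↦4, 3↦0, 4↦3]  zeros at y ∈ {1, 3}
  x = 4: [0↦4, 1↦0, 2↦3, 3↦3, 4↦0]  zeros at y ∈ {1, 4}
Collecting zeros: affine points = {(1, 3), (1, 4), (3, 1), (3, 3), (4, 1), (4, 4)}.
Total count |C(F_5)_aff| = 6.


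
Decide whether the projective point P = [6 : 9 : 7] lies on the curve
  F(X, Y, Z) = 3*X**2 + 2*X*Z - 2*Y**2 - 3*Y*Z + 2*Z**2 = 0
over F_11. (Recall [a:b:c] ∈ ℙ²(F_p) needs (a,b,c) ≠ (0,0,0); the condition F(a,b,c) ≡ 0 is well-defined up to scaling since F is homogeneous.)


F(6,9,7) ≡ 5 (mod 11); P is NOT on the curve.

Evaluate F(6, 9, 7) term-by-term (mod 11).
  3*X**2 ↦ 3·36·1·1 = 108
  2*X*Z ↦ 2·6·1·7 = 84
  -2*Y**2 ↦ -2·1·81·1 = -162
  -3*Y*Z ↦ -3·1·9·7 = -189
  2*Z**2 ↦ 2·1·1·49 = 98
Sum: F(6, 9, 7) = (108) + (84) + (-162) + (-189) + (98) = -61.
Reducing mod 11: -61 ≡ 5 (mod 11).
Since F(a, b, c) ≡ 5 ≠ 0 (mod 11), P does NOT lie on the curve.


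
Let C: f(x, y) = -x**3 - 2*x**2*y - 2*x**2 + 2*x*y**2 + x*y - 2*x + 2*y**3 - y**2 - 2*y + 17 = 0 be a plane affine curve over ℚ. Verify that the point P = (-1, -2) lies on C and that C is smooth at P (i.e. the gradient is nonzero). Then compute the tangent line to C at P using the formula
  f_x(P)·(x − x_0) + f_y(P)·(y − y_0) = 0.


Tangent line at P: -3*x + 31*y + 59 = 0.

Step 1: f(-1, -2) = 0, so P lies on C.
Step 2: partial derivatives
  f_x(x, y) = -3*x**2 - 4*x*y - 4*x + 2*y**2 + y - 2, f_y(x, y) = -2*x**2 + 4*x*y + x + 6*y**2 - 2*y - 2.
  f_x(P) = -3, f_y(P) = 31 (gradient nonzero, so P is smooth).
Step 3: tangent line at P: -3·(x − -1) + 31·(y − -2) = 0.
Expanding: -3*x + 31*y + 59 = 0.


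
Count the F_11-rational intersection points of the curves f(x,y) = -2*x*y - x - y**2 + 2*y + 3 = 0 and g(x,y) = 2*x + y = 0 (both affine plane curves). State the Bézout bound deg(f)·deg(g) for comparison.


Common zeros: {(5, 1)}; count = 1; Bézout bound = 2.

deg(f) = 2, deg(g) = 1, so Bézout bound = 2.
Scan x ∈ F_11. For each x, list the y ∈ F_11 with f(x, y) ≡ 0 and those with g(x, y) ≡ 0 (mod 11); the common zeros in that column are the intersection.
  x = 0: f ≡ 0 at y ∈ {3, 10}; g ≡ 0 at y ∈ {0}; common: ∅.
  x = 1: f ≡ 0 at y ∈ ∅; g ≡ 0 at y ∈ {9}; common: ∅.
  x = 2: f ≡ 0 at y ∈ ∅; g ≡ 0 at y ∈ {7}; common: ∅.
  x = 3: f ≡ 0 at y ∈ {0, 7}; g ≡ 0 at y ∈ {5}; common: ∅.
  x = 4: f ≡ 0 at y ∈ ∅; g ≡ 0 at y ∈ {3}; common: ∅.
  x = 5: f ≡ 0 at y ∈ {1, 2}; g ≡ 0 at y ∈ {1}; common: {1}.
  x = 6: f ≡ 0 at y ∈ {6}; g ≡ 0 at y ∈ {10}; common: ∅.
  x = 7: f ≡ 0 at y ∈ ∅; g ≡ 0 at y ∈ {8}; common: ∅.
  x = 8: f ≡ 0 at y ∈ {4}; g ≡ 0 at y ∈ {6}; common: ∅.
  x = 9: f ≡ 0 at y ∈ {8, 9}; g ≡ 0 at y ∈ {4}; common: ∅.
  x = 10: f ≡ 0 at y ∈ ∅; g ≡ 0 at y ∈ {2}; common: ∅.
Collecting: common zeros = {(5, 1)}, so the count is 1.
Comparison with the Bézout bound: 1 ≤ 2 = deg(f)·deg(g), as expected for curves with no common component (the affine F_11-count falls short of the bound because intersections may lie at infinity, over extension fields, or carry multiplicity).


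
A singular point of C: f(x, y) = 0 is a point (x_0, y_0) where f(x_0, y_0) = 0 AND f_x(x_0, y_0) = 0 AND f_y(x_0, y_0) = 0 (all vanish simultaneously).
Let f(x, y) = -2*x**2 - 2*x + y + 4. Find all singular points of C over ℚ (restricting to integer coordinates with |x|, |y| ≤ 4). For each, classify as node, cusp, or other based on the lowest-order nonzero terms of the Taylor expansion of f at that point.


No singular points in the scanned grid; C is smooth there.

Compute partial derivatives:
  f_x = -4*x - 2.
  f_y = 1.
f_y = 1 is a nonzero constant, so f_y never vanishes: no point (x, y) can satisfy f = f_x = f_y = 0. In particular no (x, y) ∈ {−4, ..., 4}² is singular; the curve is smooth.


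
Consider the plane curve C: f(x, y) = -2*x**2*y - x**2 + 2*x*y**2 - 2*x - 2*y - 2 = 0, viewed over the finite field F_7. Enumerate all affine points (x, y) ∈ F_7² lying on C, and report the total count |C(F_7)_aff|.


Affine F_7-points: {(0, 6), (1, 1), (2, 2), (2, 4), (4, 3), (6, 1), (6, 4)}; count = 7.

For each of the 49 pairs (x, y) ∈ F_7², evaluate f(x, y) mod 7. Record the zeros.
  x = 0: [0↦5, 1↦3, 2↦1, 3↦6, 4↦4, 5↦2, 6↦0]  zeros at y ∈ {6}
  x = 1: [0↦2, 1↦0, 2↦2, 3↦1, 4↦4, 5↦4, 6↦1]  zeros at y ∈ {1}
  x = 2: [0↦4, 1↦5, 2↦0, 3↦3, 4↦0, 5↦5, 6↦4]  zeros at y ∈ {2, 4}
  x = 3: [0↦4, 1↦4, 2↦2, 3↦5, 4↦6, 5↦5, 6↦2]  zeros at y ∈ ∅
  x = 4: [0↦2, 1↦4, 2↦1, 3↦0, 4↦1, 5↦4, 6↦2]  zeros at y ∈ {3}
  x = 5: [0↦5, 1↦5, 2↦4, 3↦2, 4↦6, 5↦2, 6↦4]  zeros at y ∈ ∅
  x = 6: [0↦6, 1↦0, 2↦4, 3↦4, 4↦0, 5↦6, 6↦1]  zeros at y ∈ {1, 4}
Collecting zeros: affine points = {(0, 6), (1, 1), (2, 2), (2, 4), (4, 3), (6, 1), (6, 4)}.
Total count |C(F_7)_aff| = 7.


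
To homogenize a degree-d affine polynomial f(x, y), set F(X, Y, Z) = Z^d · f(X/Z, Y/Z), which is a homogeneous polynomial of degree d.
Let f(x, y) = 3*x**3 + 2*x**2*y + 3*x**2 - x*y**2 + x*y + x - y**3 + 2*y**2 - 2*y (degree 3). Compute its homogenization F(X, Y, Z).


F(X, Y, Z) = 3*X**3 + 2*X**2*Y + 3*X**2*Z - X*Y**2 + X*Y*Z + X*Z**2 - Y**3 + 2*Y**2*Z - 2*Y*Z**2

deg(f) = 3.
Substitute x = X/Z, y = Y/Z into f, then multiply by Z^3.
  monomial 3·x^3·y^0 ↦ 3·X^3·Y^0·Z^0.
  monomial 2·x^2·y^1 ↦ 2·X^2·Y^1·Z^0.
  monomial 3·x^2·y^0 ↦ 3·X^2·Y^0·Z^1.
  monomial -1·x^1·y^2 ↦ -1·X^1·Y^2·Z^0.
  monomial 1·x^1·y^1 ↦ 1·X^1·Y^1·Z^1.
  monomial 1·x^1·y^0 ↦ 1·X^1·Y^0·Z^2.
  monomial -1·x^0·y^3 ↦ -1·X^0·Y^3·Z^0.
  monomial 2·x^0·y^2 ↦ 2·X^0·Y^2·Z^1.
  monomial -2·x^0·y^1 ↦ -2·X^0·Y^1·Z^2.
Collecting: F(X, Y, Z) = 3*X**3 + 2*X**2*Y + 3*X**2*Z - X*Y**2 + X*Y*Z + X*Z**2 - Y**3 + 2*Y**2*Z - 2*Y*Z**2.


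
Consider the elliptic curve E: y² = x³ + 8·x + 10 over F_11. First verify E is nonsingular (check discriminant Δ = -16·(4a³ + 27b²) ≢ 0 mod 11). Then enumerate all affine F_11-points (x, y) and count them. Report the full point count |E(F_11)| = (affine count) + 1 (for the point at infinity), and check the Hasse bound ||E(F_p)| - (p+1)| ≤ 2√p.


Affine points = {(2, 1), (2, 10), (8, 5), (8, 6), (10, 1), (10, 10)}; affine count = 6; |E(F_11)| = 7.

Discriminant check: Δ ∝ 4a³ + 27b² = 4·8³ + 27·10² = 4·512 + 27·100 ≡ 7 (mod 11). Nonzero ⇒ E is nonsingular.
For each x ∈ F_11, compute rhs = x³ + 8·x + 10 mod 11, then count y ∈ F_11 with y² ≡ rhs.
  x = 0: rhs = 10, matching y values: none (0 points).
  x = 1: rhs = 8, matching y values: none (0 points).
  x = 2: rhs = 1, matching y values: 1, 10 (2 points).
  x = 3: rhs = 6, matching y values: none (0 points).
  x = 4: rhs = 7, matching y values: none (0 points).
  x = 5: rhs = 10, matching y values: none (0 points).
  x = 6: rhs = 10, matching y values: none (0 points).
  x = 7: rhs = 2, matching y values: none (0 points).
  x = 8: rhs = 3, matching y values: 5, 6 (2 points).
  x = 9: rhs = 8, matching y values: none (0 points).
  x = 10: rhs = 1, matching y values: 1, 10 (2 points).
Total affine count: 6.
Full point count |E(F_11)| = 6 + 1 = 7.
Hasse bound: |7 − (11+1)| = |-5| = 5 ≤ 2√11 ≈ 6.6332 ✓.


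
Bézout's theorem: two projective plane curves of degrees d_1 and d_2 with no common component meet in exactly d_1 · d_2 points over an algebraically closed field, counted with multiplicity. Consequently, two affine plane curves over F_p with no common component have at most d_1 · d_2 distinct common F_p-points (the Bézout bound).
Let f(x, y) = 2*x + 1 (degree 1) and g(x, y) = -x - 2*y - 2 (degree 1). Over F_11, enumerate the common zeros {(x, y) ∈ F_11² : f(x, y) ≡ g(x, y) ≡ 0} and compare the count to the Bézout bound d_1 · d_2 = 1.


Common zeros: {(5, 2)}; count = 1; Bézout bound = 1.

deg(f) = 1, deg(g) = 1, so Bézout bound = 1.
Scan x ∈ F_11. For each x, list the y ∈ F_11 with f(x, y) ≡ 0 and those with g(x, y) ≡ 0 (mod 11); the common zeros in that column are the intersection.
  x = 0: f ≡ 0 at y ∈ ∅; g ≡ 0 at y ∈ {10}; common: ∅.
  x = 1: f ≡ 0 at y ∈ ∅; g ≡ 0 at y ∈ {4}; common: ∅.
  x = 2: f ≡ 0 at y ∈ ∅; g ≡ 0 at y ∈ {9}; common: ∅.
  x = 3: f ≡ 0 at y ∈ ∅; g ≡ 0 at y ∈ {3}; common: ∅.
  x = 4: f ≡ 0 at y ∈ ∅; g ≡ 0 at y ∈ {8}; common: ∅.
  x = 5: f ≡ 0 at y ∈ {0, 1, 2, 3, 4, 5, 6, 7, 8, 9, 10}; g ≡ 0 at y ∈ {2}; common: {2}.
  x = 6: f ≡ 0 at y ∈ ∅; g ≡ 0 at y ∈ {7}; common: ∅.
  x = 7: f ≡ 0 at y ∈ ∅; g ≡ 0 at y ∈ {1}; common: ∅.
  x = 8: f ≡ 0 at y ∈ ∅; g ≡ 0 at y ∈ {6}; common: ∅.
  x = 9: f ≡ 0 at y ∈ ∅; g ≡ 0 at y ∈ {0}; common: ∅.
  x = 10: f ≡ 0 at y ∈ ∅; g ≡ 0 at y ∈ {5}; common: ∅.
Collecting: common zeros = {(5, 2)}, so the count is 1.
Comparison with the Bézout bound: 1 ≤ 1 = deg(f)·deg(g), as expected for curves with no common component (the bound is attained).


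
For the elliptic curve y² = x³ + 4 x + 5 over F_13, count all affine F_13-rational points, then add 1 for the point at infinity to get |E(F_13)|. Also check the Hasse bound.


Affine points = {(1, 6), (1, 7), (7, 5), (7, 8), (8, 4), (8, 9), (9, 4), (9, 9), (12, 0)}; affine count = 9; |E(F_13)| = 10.

Discriminant check: Δ ∝ 4a³ + 27b² = 4·4³ + 27·5² = 4·64 + 27·25 ≡ 8 (mod 13). Nonzero ⇒ E is nonsingular.
For each x ∈ F_13, compute rhs = x³ + 4·x + 5 mod 13, then count y ∈ F_13 with y² ≡ rhs.
  x = 0: rhs = 5, matching y values: none (0 points).
  x = 1: rhs = 10, matching y values: 6, 7 (2 points).
  x = 2: rhs = 8, matching y values: none (0 points).
  x = 3: rhs = 5, matching y values: none (0 points).
  x = 4: rhs = 7, matching y values: none (0 points).
  x = 5: rhs = 7, matching y values: none (0 points).
  x = 6: rhs = 11, matching y values: none (0 points).
  x = 7: rhs = 12, matching y values: 5, 8 (2 points).
  x = 8: rhs = 3, matching y values: 4, 9 (2 points).
  x = 9: rhs = 3, matching y values: 4, 9 (2 points).
  x = 10: rhs = 5, matching y values: none (0 points).
  x = 11: rhs = 2, matching y values: none (0 points).
  x = 12: rhs = 0, matching y values: 0 (1 points).
Total affine count: 9.
Full point count |E(F_13)| = 9 + 1 = 10.
Hasse bound: |10 − (13+1)| = |-4| = 4 ≤ 2√13 ≈ 7.2111 ✓.


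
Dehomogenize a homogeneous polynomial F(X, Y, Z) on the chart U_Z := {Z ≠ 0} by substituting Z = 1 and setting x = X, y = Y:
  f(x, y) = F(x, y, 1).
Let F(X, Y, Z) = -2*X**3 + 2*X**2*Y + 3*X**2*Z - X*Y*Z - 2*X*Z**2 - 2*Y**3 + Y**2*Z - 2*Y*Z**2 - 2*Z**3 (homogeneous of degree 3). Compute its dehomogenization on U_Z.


f(x, y) = -2*x**3 + 2*x**2*y + 3*x**2 - x*y - 2*x - 2*y**3 + y**2 - 2*y - 2

On U_Z we set Z = 1. Each monomial c·X^i·Y^j·Z^k in F becomes c·x^i·y^j·1^k = c·x^i·y^j.
Substituting Z = 1: F(X, Y, 1) = -2*x**3 + 2*x**2*y + 3*x**2 - x*y - 2*x - 2*y**3 + y**2 - 2*y - 2.
Note: deg(f) ≤ deg(F) = 3; strict inequality happens when F is divisible by Z (lost terms).


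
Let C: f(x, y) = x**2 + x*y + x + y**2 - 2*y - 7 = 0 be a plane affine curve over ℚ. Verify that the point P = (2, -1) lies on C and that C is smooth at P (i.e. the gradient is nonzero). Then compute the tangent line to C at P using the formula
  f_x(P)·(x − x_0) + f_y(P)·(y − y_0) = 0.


Tangent line at P: 4*x - 2*y - 10 = 0.

Step 1: f(2, -1) = 0, so P lies on C.
Step 2: partial derivatives
  f_x(x, y) = 2*x + y + 1, f_y(x, y) = x + 2*y - 2.
  f_x(P) = 4, f_y(P) = -2 (gradient nonzero, so P is smooth).
Step 3: tangent line at P: 4·(x − 2) + -2·(y − -1) = 0.
Expanding: 4*x - 2*y - 10 = 0.


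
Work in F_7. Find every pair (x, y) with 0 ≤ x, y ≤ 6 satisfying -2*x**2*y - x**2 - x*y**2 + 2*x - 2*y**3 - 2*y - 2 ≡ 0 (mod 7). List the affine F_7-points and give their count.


Affine F_7-points: {(1, 4), (3, 6), (6, 4)}; count = 3.

For each of the 49 pairs (x, y) ∈ F_7², evaluate f(x, y) mod 7. Record the zeros.
  x = 0: [0↦5, 1↦1, 2↦6, 3↦1, 4↦2, 5↦4, 6↦2]  zeros at y ∈ ∅
  x = 1: [0↦6, 1↦6, 2↦6, 3↦1, 4↦0, 5↦5, 6↦4]  zeros at y ∈ {4}
  x = 2: [0↦5, 1↦5, 2↦3, 3↦1, 4↦1, 5↦5, 6↦1]  zeros at y ∈ ∅
  x = 3: [0↦2, 1↦5, 2↦4, 3↦1, 4↦5, 5↦4, 6↦0]  zeros at y ∈ {6}
  x = 4: [0↦4, 1↦6, 2↦2, 3↦1, 4↦5, 5↦2, 6↦1]  zeros at y ∈ ∅
  x = 5: [0↦4, 1↦1, 2↦4, 3↦1, 4↦1, 5↦6, 6↦4]  zeros at y ∈ ∅
  x = 6: [0↦2, 1↦4, 2↦3, 3↦1, 4↦0, 5↦2, 6↦2]  zeros at y ∈ {4}
Collecting zeros: affine points = {(1, 4), (3, 6), (6, 4)}.
Total count |C(F_7)_aff| = 3.


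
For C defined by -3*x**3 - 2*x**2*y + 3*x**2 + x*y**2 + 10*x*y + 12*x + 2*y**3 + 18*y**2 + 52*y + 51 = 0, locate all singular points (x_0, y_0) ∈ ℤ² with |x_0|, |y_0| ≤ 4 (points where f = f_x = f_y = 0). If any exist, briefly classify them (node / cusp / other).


Singular points: {(1, -3)}; classification: cusp.

Compute partial derivatives:
  f_x = -9*x**2 - 4*x*y + 6*x + y**2 + 10*y + 12.
  f_y = -2*x**2 + 2*x*y + 10*x + 6*y**2 + 36*y + 52.
Scan x_0 ∈ {−4, ..., 4}. For each x_0, f_y(x_0, y) is a polynomial in y; find its integer roots y ∈ {−4, ..., 4}, then test f_x and f at those candidates.
  x = -4: f_y(-4, y) = 6*y**2 + 28*y - 20; no integer root y with |y| ≤ 4.
  x = -3: f_y(-3, y) = 6*y**2 + 30*y + 4; no integer root y with |y| ≤ 4.
  x = -2: f_y(-2, y) = 6*y**2 + 32*y + 24; no integer root y with |y| ≤ 4.
  x = -1: f_y(-1, y) = 6*y**2 + 34*y + 40; vanishes at y ∈ {-4}. (-1, -4): f_x = -43 ≠ 0.
  x = 0: f_y(0, y) = 6*y**2 + 36*y + 52; no integer root y with |y| ≤ 4.
  x = 1: f_y(1, y) = 6*y**2 + 38*y + 60; vanishes at y ∈ {-3}. (1, -3): f_x = 0, f = 0 — SINGULAR.
  x = 2: f_y(2, y) = 6*y**2 + 40*y + 64; vanishes at y ∈ {-4}. (2, -4): f_x = -4 ≠ 0.
  x = 3: f_y(3, y) = 6*y**2 + 42*y + 64; no integer root y with |y| ≤ 4.
  x = 4: f_y(4, y) = 6*y**2 + 44*y + 60; no integer root y with |y| ≤ 4.
Only singular point on the grid: (1, -3).
Classify: substitute x = 1 + u, y = -3 + v and expand: f = -3*u**3 - 2*u**2*v + u*v**2 + 2*v**3 + v**2.
No constant or linear terms (consistent with a singular point). Quadratic part: v**2. Cubic part: -3*u**3 - 2*u**2*v + u*v**2 + 2*v**3.
The quadratic part v**2 is a perfect square, so there is a single (double) tangent line v = 0, i.e. y = -3. Restricting the cubic part to that line (v = 0) leaves -3*u**3 ≠ 0, so f is not divisible by v and the branch is v² ≈ 3*u**3 to lowest order — this is a cusp.
Classification: cusp.


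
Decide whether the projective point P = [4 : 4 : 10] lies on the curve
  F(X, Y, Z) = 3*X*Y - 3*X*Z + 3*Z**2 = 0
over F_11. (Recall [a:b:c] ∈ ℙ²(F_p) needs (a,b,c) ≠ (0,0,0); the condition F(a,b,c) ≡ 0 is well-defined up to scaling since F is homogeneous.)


F(4,4,10) ≡ 8 (mod 11); P is NOT on the curve.

Evaluate F(4, 4, 10) term-by-term (mod 11).
  3*X*Y ↦ 3·4·4·1 = 48
  -3*X*Z ↦ -3·4·1·10 = -120
  3*Z**2 ↦ 3·1·1·100 = 300
Sum: F(4, 4, 10) = (48) + (-120) + (300) = 228.
Reducing mod 11: 228 ≡ 8 (mod 11).
Since F(a, b, c) ≡ 8 ≠ 0 (mod 11), P does NOT lie on the curve.


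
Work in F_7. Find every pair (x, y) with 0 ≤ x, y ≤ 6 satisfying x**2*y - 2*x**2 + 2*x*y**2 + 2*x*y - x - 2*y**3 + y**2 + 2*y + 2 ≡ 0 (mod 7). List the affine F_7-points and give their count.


Affine F_7-points: {(4, 6), (5, 1), (5, 2), (5, 6)}; count = 4.

For each of the 49 pairs (x, y) ∈ F_7², evaluate f(x, y) mod 7. Record the zeros.
  x = 0: [0↦2, 1↦3, 2↦1, 3↦5, 4↦3, 5↦4, 6↦3]  zeros at y ∈ ∅
  x = 1: [0↦6, 1↦5, 2↦5, 3↦1, 4↦2, 5↦3, 6↦6]  zeros at y ∈ ∅
  x = 2: [0↦6, 1↦5, 2↦2, 3↦6, 4↦5, 5↦1, 6↦3]  zeros at y ∈ ∅
  x = 3: [0↦2, 1↦3, 2↦6, 3↦6, 4↦5, 5↦5, 6↦1]  zeros at y ∈ ∅
  x = 4: [0↦1, 1↦6, 2↦3, 3↦1, 4↦2, 5↦1, 6↦0]  zeros at y ∈ {6}
  x = 5: [0↦3, 1↦0, 2↦0, 3↦5, 4↦3, 5↦3, 6↦0]  zeros at y ∈ {1, 2, 6}
  x = 6: [0↦1, 1↦6, 2↦4, 3↦4, 4↦1, 5↦4, 6↦1]  zeros at y ∈ ∅
Collecting zeros: affine points = {(4, 6), (5, 1), (5, 2), (5, 6)}.
Total count |C(F_7)_aff| = 4.


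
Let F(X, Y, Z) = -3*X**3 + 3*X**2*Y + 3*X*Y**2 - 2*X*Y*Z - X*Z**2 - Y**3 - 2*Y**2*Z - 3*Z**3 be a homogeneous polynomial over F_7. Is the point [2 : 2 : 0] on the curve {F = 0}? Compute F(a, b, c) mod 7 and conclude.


F(2,2,0) ≡ 2 (mod 7); P is NOT on the curve.

Evaluate F(2, 2, 0) term-by-term (mod 7).
  -3*X**3 ↦ -3·8·1·1 = -24
  3*X**2*Y ↦ 3·4·2·1 = 24
  3*X*Y**2 ↦ 3·2·4·1 = 24
  -2*X*Y*Z ↦ -2·2·2·0 = 0
  -X*Z**2 ↦ -1·2·1·0 = 0
  -Y**3 ↦ -1·1·8·1 = -8
  -2*Y**2*Z ↦ -2·1·4·0 = 0
  -3*Z**3 ↦ -3·1·1·0 = 0
Sum: F(2, 2, 0) = (-24) + (24) + (24) + (0) + (0) + (-8) + (0) + (0) = 16.
Reducing mod 7: 16 ≡ 2 (mod 7).
Since F(a, b, c) ≡ 2 ≠ 0 (mod 7), P does NOT lie on the curve.


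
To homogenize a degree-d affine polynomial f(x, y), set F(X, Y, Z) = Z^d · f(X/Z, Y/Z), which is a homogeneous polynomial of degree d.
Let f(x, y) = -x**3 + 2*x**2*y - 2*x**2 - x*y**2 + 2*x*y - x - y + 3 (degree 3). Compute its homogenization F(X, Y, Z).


F(X, Y, Z) = -X**3 + 2*X**2*Y - 2*X**2*Z - X*Y**2 + 2*X*Y*Z - X*Z**2 - Y*Z**2 + 3*Z**3

deg(f) = 3.
Substitute x = X/Z, y = Y/Z into f, then multiply by Z^3.
  monomial -1·x^3·y^0 ↦ -1·X^3·Y^0·Z^0.
  monomial 2·x^2·y^1 ↦ 2·X^2·Y^1·Z^0.
  monomial -2·x^2·y^0 ↦ -2·X^2·Y^0·Z^1.
  monomial -1·x^1·y^2 ↦ -1·X^1·Y^2·Z^0.
  monomial 2·x^1·y^1 ↦ 2·X^1·Y^1·Z^1.
  monomial -1·x^1·y^0 ↦ -1·X^1·Y^0·Z^2.
  monomial -1·x^0·y^1 ↦ -1·X^0·Y^1·Z^2.
  monomial 3·x^0·y^0 ↦ 3·X^0·Y^0·Z^3.
Collecting: F(X, Y, Z) = -X**3 + 2*X**2*Y - 2*X**2*Z - X*Y**2 + 2*X*Y*Z - X*Z**2 - Y*Z**2 + 3*Z**3.


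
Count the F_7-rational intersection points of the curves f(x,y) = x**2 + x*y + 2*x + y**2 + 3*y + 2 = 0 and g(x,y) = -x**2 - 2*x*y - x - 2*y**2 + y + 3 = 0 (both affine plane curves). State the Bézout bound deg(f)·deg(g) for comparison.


Common zeros: {(0, 5), (0, 6), (4, 3), (4, 4)}; count = 4; Bézout bound = 4.

deg(f) = 2, deg(g) = 2, so Bézout bound = 4.
Scan x ∈ F_7. For each x, list the y ∈ F_7 with f(x, y) ≡ 0 and those with g(x, y) ≡ 0 (mod 7); the common zeros in that column are the intersection.
  x = 0: f ≡ 0 at y ∈ {5, 6}; g ≡ 0 at y ∈ {5, 6}; common: {5, 6}.
  x = 1: f ≡ 0 at y ∈ ∅; g ≡ 0 at y ∈ {4, 6}; common: ∅.
  x = 2: f ≡ 0 at y ∈ ∅; g ≡ 0 at y ∈ ∅; common: ∅.
  x = 3: f ≡ 0 at y ∈ ∅; g ≡ 0 at y ∈ {3, 5}; common: ∅.
  x = 4: f ≡ 0 at y ∈ {3, 4}; g ≡ 0 at y ∈ {3, 4}; common: {3, 4}.
  x = 5: f ≡ 0 at y ∈ {3}; g ≡ 0 at y ∈ ∅; common: ∅.
  x = 6: f ≡ 0 at y ∈ {6}; g ≡ 0 at y ∈ ∅; common: ∅.
Collecting: common zeros = {(0, 5), (0, 6), (4, 3), (4, 4)}, so the count is 4.
Comparison with the Bézout bound: 4 ≤ 4 = deg(f)·deg(g), as expected for curves with no common component (the bound is attained).


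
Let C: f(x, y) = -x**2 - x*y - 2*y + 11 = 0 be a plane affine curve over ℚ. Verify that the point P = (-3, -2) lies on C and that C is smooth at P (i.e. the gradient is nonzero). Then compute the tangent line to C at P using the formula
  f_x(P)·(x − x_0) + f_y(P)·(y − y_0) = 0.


Tangent line at P: 8*x + y + 26 = 0.

Step 1: f(-3, -2) = 0, so P lies on C.
Step 2: partial derivatives
  f_x(x, y) = -2*x - y, f_y(x, y) = -x - 2.
  f_x(P) = 8, f_y(P) = 1 (gradient nonzero, so P is smooth).
Step 3: tangent line at P: 8·(x − -3) + 1·(y − -2) = 0.
Expanding: 8*x + y + 26 = 0.


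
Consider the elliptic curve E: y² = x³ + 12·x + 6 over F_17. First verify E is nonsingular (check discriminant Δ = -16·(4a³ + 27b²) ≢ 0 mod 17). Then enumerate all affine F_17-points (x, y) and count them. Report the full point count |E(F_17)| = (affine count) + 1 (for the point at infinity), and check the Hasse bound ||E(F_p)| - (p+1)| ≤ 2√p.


Affine points = {(1, 6), (1, 11), (2, 2), (2, 15), (3, 1), (3, 16), (4, 4), (4, 13), (5, 2), (5, 15), (7, 5), (7, 12), (8, 6), (8, 11), (10, 2), (10, 15), (12, 5), (12, 12), (13, 8), (13, 9), (15, 5), (15, 12)}; affine count = 22; |E(F_17)| = 23.

Discriminant check: Δ ∝ 4a³ + 27b² = 4·12³ + 27·6² = 4·1728 + 27·36 ≡ 13 (mod 17). Nonzero ⇒ E is nonsingular.
For each x ∈ F_17, compute rhs = x³ + 12·x + 6 mod 17, then count y ∈ F_17 with y² ≡ rhs.
  x = 0: rhs = 6, matching y values: none (0 points).
  x = 1: rhs = 2, matching y values: 6, 11 (2 points).
  x = 2: rhs = 4, matching y values: 2, 15 (2 points).
  x = 3: rhs = 1, matching y values: 1, 16 (2 points).
  x = 4: rhs = 16, matching y values: 4, 13 (2 points).
  x = 5: rhs = 4, matching y values: 2, 15 (2 points).
  x = 6: rhs = 5, matching y values: none (0 points).
  x = 7: rhs = 8, matching y values: 5, 12 (2 points).
  x = 8: rhs = 2, matching y values: 6, 11 (2 points).
  x = 9: rhs = 10, matching y values: none (0 points).
  x = 10: rhs = 4, matching y values: 2, 15 (2 points).
  x = 11: rhs = 7, matching y values: none (0 points).
  x = 12: rhs = 8, matching y values: 5, 12 (2 points).
  x = 13: rhs = 13, matching y values: 8, 9 (2 points).
  x = 14: rhs = 11, matching y values: none (0 points).
  x = 15: rhs = 8, matching y values: 5, 12 (2 points).
  x = 16: rhs = 10, matching y values: none (0 points).
Total affine count: 22.
Full point count |E(F_17)| = 22 + 1 = 23.
Hasse bound: |23 − (17+1)| = |5| = 5 ≤ 2√17 ≈ 8.2462 ✓.


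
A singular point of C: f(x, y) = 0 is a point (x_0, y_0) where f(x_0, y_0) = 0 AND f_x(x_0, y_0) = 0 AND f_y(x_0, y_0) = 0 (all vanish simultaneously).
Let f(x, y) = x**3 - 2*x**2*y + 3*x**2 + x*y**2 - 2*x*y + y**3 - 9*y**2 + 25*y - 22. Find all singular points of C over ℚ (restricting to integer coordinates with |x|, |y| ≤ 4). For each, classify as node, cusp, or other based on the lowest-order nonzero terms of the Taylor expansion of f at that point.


Singular points: {(1, 3)}; classification: cusp.

Compute partial derivatives:
  f_x = 3*x**2 - 4*x*y + 6*x + y**2 - 2*y.
  f_y = -2*x**2 + 2*x*y - 2*x + 3*y**2 - 18*y + 25.
Scan x_0 ∈ {−4, ..., 4}. For each x_0, f_y(x_0, y) is a polynomial in y; find its integer roots y ∈ {−4, ..., 4}, then test f_x and f at those candidates.
  x = -4: f_y(-4, y) = 3*y**2 - 26*y + 1; no integer root y with |y| ≤ 4.
  x = -3: f_y(-3, y) = 3*y**2 - 24*y + 13; no integer root y with |y| ≤ 4.
  x = -2: f_y(-2, y) = 3*y**2 - 22*y + 21; no integer root y with |y| ≤ 4.
  x = -1: f_y(-1, y) = 3*y**2 - 20*y + 25; no integer root y with |y| ≤ 4.
  x = 0: f_y(0, y) = 3*y**2 - 18*y + 25; no integer root y with |y| ≤ 4.
  x = 1: f_y(1, y) = 3*y**2 - 16*y + 21; vanishes at y ∈ {3}. (1, 3): f_x = 0, f = 0 — SINGULAR.
  x = 2: f_y(2, y) = 3*y**2 - 14*y + 13; no integer root y with |y| ≤ 4.
  x = 3: f_y(3, y) = 3*y**2 - 12*y + 1; no integer root y with |y| ≤ 4.
  x = 4: f_y(4, y) = 3*y**2 - 10*y - 15; no integer root y with |y| ≤ 4.
Only singular point on the grid: (1, 3).
Classify: substitute x = 1 + u, y = 3 + v and expand: f = u**3 - 2*u**2*v + u*v**2 + v**3 + v**2.
No constant or linear terms (consistent with a singular point). Quadratic part: v**2. Cubic part: u**3 - 2*u**2*v + u*v**2 + v**3.
The quadratic part v**2 is a perfect square, so there is a single (double) tangent line v = 0, i.e. y = 3. Restricting the cubic part to that line (v = 0) leaves u**3 ≠ 0, so f is not divisible by v and the branch is v² ≈ -u**3 to lowest order — this is a cusp.
Classification: cusp.


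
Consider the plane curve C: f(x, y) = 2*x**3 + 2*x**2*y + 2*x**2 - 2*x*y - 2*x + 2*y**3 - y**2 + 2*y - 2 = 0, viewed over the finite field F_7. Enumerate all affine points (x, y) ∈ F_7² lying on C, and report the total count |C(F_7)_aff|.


Affine F_7-points: {(0, 2), (0, 3), (0, 6), (1, 0), (2, 2), (2, 4), (2, 5), (4, 3), (6, 0), (6, 1), (6, 3)}; count = 11.

For each of the 49 pairs (x, y) ∈ F_7², evaluate f(x, y) mod 7. Record the zeros.
  x = 0: [0↦5, 1↦1, 2↦0, 3↦0, 4↦6, 5↦2, 6↦0]  zeros at y ∈ {2, 3, 6}
  x = 1: [0↦0, 1↦3, 2↦2, 3↦2, 4↦1, 5↦4, 6↦2]  zeros at y ∈ {0}
  x = 2: [0↦4, 1↦4, 2↦0, 3↦4, 4↦0, 5↦0, 6↦2]  zeros at y ∈ {2, 4, 5}
  x = 3: [0↦1, 1↦2, 2↦6, 3↦4, 4↦1, 5↦2, 6↦5]  zeros at y ∈ ∅
  x = 4: [0↦3, 1↦2, 2↦4, 3↦0, 4↦2, 5↦1, 6↦2]  zeros at y ∈ {3}
  x = 5: [0↦1, 1↦2, 2↦6, 3↦4, 4↦1, 5↦2, 6↦5]  zeros at y ∈ ∅
  x = 6: [0↦0, 1↦0, 2↦3, 3↦0, 4↦3, 5↦3, 6↦5]  zeros at y ∈ {0, 1, 3}
Collecting zeros: affine points = {(0, 2), (0, 3), (0, 6), (1, 0), (2, 2), (2, 4), (2, 5), (4, 3), (6, 0), (6, 1), (6, 3)}.
Total count |C(F_7)_aff| = 11.


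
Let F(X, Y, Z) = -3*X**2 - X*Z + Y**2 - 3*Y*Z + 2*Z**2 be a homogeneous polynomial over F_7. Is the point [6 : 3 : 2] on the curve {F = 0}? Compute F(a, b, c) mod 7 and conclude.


F(6,3,2) ≡ 5 (mod 7); P is NOT on the curve.

Evaluate F(6, 3, 2) term-by-term (mod 7).
  -3*X**2 ↦ -3·36·1·1 = -108
  -X*Z ↦ -1·6·1·2 = -12
  Y**2 ↦ 1·1·9·1 = 9
  -3*Y*Z ↦ -3·1·3·2 = -18
  2*Z**2 ↦ 2·1·1·4 = 8
Sum: F(6, 3, 2) = (-108) + (-12) + (9) + (-18) + (8) = -121.
Reducing mod 7: -121 ≡ 5 (mod 7).
Since F(a, b, c) ≡ 5 ≠ 0 (mod 7), P does NOT lie on the curve.


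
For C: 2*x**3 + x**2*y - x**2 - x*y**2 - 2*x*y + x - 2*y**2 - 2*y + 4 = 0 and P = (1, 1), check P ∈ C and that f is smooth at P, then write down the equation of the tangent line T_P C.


Tangent line at P: 4*x - 9*y + 5 = 0.

Step 1: f(1, 1) = 0, so P lies on C.
Step 2: partial derivatives
  f_x(x, y) = 6*x**2 + 2*x*y - 2*x - y**2 - 2*y + 1, f_y(x, y) = x**2 - 2*x*y - 2*x - 4*y - 2.
  f_x(P) = 4, f_y(P) = -9 (gradient nonzero, so P is smooth).
Step 3: tangent line at P: 4·(x − 1) + -9·(y − 1) = 0.
Expanding: 4*x - 9*y + 5 = 0.


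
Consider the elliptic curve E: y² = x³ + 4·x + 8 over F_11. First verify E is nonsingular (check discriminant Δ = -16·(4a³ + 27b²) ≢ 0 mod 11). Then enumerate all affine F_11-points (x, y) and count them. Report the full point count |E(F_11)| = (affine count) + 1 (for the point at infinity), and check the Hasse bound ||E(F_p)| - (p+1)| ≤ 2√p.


Affine points = {(3, 5), (3, 6), (4, 0), (7, 4), (7, 7), (9, 5), (9, 6), (10, 5), (10, 6)}; affine count = 9; |E(F_11)| = 10.

Discriminant check: Δ ∝ 4a³ + 27b² = 4·4³ + 27·8² = 4·64 + 27·64 ≡ 4 (mod 11). Nonzero ⇒ E is nonsingular.
For each x ∈ F_11, compute rhs = x³ + 4·x + 8 mod 11, then count y ∈ F_11 with y² ≡ rhs.
  x = 0: rhs = 8, matching y values: none (0 points).
  x = 1: rhs = 2, matching y values: none (0 points).
  x = 2: rhs = 2, matching y values: none (0 points).
  x = 3: rhs = 3, matching y values: 5, 6 (2 points).
  x = 4: rhs = 0, matching y values: 0 (1 points).
  x = 5: rhs = 10, matching y values: none (0 points).
  x = 6: rhs = 6, matching y values: none (0 points).
  x = 7: rhs = 5, matching y values: 4, 7 (2 points).
  x = 8: rhs = 2, matching y values: none (0 points).
  x = 9: rhs = 3, matching y values: 5, 6 (2 points).
  x = 10: rhs = 3, matching y values: 5, 6 (2 points).
Total affine count: 9.
Full point count |E(F_11)| = 9 + 1 = 10.
Hasse bound: |10 − (11+1)| = |-2| = 2 ≤ 2√11 ≈ 6.6332 ✓.
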